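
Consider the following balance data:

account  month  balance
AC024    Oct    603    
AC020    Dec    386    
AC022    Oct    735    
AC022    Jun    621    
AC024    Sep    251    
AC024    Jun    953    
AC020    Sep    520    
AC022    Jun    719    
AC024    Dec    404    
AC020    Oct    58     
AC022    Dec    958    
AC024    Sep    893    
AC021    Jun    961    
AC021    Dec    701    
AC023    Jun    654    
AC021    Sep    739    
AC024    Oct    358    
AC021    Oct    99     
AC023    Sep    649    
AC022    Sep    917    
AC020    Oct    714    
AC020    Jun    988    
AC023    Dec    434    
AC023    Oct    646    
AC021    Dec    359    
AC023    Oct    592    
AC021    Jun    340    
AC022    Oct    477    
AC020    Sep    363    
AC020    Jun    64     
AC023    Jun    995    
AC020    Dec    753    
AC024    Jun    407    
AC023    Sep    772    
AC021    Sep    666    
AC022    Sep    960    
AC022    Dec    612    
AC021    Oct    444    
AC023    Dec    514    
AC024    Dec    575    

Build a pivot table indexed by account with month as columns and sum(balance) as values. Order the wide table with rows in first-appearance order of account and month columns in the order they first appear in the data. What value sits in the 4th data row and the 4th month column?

1405

With rows in first-appearance order of account, row 4 is account=AC021. month columns in first-appearance order: Oct, Dec, Jun, Sep; column 4 is Sep.
Long rows with account=AC021, month=Sep: 739 + 666 = 1405.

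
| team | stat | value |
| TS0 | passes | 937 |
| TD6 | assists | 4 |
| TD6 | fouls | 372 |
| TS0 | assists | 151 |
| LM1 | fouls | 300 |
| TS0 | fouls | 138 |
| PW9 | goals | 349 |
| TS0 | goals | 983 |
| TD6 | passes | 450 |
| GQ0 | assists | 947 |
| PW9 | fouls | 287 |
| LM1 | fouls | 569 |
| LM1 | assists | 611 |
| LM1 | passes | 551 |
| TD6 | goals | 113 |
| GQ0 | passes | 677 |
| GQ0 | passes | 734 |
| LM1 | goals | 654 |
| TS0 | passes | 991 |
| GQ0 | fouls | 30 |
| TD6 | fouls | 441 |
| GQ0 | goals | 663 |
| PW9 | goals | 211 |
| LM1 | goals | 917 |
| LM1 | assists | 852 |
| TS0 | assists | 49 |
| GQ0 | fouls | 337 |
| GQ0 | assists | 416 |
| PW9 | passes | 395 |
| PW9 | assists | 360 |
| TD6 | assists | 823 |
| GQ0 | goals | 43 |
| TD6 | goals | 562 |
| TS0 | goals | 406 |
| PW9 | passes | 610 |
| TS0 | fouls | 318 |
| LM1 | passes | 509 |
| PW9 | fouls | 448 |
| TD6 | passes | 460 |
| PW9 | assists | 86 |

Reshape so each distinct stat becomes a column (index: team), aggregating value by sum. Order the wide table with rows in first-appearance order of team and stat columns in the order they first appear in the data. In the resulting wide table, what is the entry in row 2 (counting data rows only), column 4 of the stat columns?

675

With rows in first-appearance order of team, row 2 is team=TD6. stat columns in first-appearance order: passes, assists, fouls, goals; column 4 is goals.
Long rows with team=TD6, stat=goals: 113 + 562 = 675.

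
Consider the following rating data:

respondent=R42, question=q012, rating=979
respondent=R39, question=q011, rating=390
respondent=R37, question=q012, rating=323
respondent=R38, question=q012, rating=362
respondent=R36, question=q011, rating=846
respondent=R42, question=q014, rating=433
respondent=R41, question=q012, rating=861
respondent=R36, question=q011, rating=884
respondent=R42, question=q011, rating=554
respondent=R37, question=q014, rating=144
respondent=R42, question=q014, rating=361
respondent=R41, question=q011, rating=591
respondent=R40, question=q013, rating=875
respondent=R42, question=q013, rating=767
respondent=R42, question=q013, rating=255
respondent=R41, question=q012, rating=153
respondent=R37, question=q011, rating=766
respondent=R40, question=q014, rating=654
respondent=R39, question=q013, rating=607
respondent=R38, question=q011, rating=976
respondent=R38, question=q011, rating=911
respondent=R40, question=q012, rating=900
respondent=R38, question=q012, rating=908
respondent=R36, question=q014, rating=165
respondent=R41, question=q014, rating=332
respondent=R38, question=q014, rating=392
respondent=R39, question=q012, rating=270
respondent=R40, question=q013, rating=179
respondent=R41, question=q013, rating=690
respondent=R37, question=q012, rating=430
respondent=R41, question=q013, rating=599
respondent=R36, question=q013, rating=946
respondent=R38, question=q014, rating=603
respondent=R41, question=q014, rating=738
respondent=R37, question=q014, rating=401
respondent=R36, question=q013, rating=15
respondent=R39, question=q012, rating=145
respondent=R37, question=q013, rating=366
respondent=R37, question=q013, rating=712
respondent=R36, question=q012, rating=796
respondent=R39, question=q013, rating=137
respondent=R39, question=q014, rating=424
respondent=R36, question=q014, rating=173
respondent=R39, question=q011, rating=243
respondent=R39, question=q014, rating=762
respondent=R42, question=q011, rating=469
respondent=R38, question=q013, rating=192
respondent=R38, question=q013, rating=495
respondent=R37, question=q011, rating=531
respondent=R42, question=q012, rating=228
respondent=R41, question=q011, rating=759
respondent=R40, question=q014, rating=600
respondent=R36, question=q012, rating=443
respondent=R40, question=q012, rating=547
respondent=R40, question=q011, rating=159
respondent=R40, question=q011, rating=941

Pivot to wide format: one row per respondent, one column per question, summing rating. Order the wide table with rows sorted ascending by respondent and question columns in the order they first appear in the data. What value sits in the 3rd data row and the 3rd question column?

With rows sorted ascending by respondent, row 3 is respondent=R38. question columns in first-appearance order: q012, q011, q014, q013; column 3 is q014.
Long rows with respondent=R38, question=q014: 392 + 603 = 995.

995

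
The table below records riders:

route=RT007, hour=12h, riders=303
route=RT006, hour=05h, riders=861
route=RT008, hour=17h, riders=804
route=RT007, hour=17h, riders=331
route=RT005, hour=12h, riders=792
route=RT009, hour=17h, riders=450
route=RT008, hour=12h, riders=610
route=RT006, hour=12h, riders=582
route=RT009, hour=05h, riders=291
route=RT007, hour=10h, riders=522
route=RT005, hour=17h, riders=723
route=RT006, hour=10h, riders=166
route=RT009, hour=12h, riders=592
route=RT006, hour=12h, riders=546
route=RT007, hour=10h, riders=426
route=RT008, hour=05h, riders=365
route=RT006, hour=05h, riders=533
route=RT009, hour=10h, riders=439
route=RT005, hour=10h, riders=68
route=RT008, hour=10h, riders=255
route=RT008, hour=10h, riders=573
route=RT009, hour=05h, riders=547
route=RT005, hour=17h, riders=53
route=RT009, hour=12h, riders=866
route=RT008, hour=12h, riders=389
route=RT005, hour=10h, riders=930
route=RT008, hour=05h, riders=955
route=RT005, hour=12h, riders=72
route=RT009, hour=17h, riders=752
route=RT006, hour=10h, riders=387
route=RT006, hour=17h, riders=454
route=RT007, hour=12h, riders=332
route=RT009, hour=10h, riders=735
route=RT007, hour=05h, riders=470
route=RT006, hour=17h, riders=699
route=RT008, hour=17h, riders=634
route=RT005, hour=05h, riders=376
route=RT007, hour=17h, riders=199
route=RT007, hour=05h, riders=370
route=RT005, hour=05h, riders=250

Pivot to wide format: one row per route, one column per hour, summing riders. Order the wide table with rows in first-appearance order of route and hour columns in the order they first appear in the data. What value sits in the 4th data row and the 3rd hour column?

With rows in first-appearance order of route, row 4 is route=RT005. hour columns in first-appearance order: 12h, 05h, 17h, 10h; column 3 is 17h.
Long rows with route=RT005, hour=17h: 723 + 53 = 776.

776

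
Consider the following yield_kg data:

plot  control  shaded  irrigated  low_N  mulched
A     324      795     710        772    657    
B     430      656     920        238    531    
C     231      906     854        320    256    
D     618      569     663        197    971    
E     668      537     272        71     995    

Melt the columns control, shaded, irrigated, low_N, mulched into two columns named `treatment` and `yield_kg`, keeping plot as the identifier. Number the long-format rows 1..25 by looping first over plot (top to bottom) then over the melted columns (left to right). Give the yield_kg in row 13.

25 rows total (5 × 5). Row 13: index ⌊(13-1)/5⌋ = 2 into plot → C; (13-1) mod 5 = 2 into the melted columns → irrigated.
So row 13 is (C, irrigated, 854); yield_kg = 854.

854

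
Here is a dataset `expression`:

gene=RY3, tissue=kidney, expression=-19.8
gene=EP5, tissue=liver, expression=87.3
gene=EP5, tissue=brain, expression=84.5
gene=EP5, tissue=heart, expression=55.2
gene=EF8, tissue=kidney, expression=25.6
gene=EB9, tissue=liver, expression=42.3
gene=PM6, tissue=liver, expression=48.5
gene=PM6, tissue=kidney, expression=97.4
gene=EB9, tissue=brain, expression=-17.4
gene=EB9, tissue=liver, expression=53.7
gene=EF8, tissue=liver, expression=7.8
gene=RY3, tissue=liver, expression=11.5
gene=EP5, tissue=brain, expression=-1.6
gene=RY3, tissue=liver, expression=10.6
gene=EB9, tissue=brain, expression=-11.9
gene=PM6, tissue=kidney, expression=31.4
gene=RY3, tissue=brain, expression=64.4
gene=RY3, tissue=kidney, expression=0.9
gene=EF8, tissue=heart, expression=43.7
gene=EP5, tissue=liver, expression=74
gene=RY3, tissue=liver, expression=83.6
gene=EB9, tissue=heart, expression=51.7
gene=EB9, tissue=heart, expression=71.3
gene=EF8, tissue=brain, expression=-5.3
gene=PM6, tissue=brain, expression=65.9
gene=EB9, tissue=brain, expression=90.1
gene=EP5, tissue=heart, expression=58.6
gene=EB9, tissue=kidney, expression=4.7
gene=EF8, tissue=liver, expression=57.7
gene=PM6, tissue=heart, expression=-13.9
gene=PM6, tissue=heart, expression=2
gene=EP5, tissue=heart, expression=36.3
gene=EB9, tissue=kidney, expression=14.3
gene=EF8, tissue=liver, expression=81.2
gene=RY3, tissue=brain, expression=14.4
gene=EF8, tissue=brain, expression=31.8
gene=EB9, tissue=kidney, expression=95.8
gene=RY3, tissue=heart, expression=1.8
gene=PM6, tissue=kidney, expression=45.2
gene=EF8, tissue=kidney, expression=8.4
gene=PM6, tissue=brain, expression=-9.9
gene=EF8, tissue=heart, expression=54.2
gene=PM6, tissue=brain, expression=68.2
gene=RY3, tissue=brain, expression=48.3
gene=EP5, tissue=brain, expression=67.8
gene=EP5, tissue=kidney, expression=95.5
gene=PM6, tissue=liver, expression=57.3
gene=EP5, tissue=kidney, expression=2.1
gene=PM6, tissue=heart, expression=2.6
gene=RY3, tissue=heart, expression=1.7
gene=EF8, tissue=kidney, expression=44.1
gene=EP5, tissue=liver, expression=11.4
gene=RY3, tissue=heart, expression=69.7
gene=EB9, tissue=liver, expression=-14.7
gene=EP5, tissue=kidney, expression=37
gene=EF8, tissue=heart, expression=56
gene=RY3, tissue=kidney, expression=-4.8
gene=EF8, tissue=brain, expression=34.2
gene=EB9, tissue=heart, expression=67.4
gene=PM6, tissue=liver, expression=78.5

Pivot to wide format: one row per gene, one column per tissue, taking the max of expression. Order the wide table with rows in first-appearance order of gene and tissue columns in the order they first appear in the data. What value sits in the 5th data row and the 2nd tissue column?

78.5

With rows in first-appearance order of gene, row 5 is gene=PM6. tissue columns in first-appearance order: kidney, liver, brain, heart; column 2 is liver.
Long rows with gene=PM6, tissue=liver: max(48.5, 57.3, 78.5) = 78.5.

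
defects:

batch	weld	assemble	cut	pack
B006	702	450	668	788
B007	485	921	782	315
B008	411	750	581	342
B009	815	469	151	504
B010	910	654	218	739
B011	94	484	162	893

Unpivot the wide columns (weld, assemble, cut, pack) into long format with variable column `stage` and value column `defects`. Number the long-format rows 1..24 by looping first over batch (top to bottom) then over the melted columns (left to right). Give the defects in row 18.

24 rows total (6 × 4). Row 18: index ⌊(18-1)/4⌋ = 4 into batch → B010; (18-1) mod 4 = 1 into the melted columns → assemble.
So row 18 is (B010, assemble, 654); defects = 654.

654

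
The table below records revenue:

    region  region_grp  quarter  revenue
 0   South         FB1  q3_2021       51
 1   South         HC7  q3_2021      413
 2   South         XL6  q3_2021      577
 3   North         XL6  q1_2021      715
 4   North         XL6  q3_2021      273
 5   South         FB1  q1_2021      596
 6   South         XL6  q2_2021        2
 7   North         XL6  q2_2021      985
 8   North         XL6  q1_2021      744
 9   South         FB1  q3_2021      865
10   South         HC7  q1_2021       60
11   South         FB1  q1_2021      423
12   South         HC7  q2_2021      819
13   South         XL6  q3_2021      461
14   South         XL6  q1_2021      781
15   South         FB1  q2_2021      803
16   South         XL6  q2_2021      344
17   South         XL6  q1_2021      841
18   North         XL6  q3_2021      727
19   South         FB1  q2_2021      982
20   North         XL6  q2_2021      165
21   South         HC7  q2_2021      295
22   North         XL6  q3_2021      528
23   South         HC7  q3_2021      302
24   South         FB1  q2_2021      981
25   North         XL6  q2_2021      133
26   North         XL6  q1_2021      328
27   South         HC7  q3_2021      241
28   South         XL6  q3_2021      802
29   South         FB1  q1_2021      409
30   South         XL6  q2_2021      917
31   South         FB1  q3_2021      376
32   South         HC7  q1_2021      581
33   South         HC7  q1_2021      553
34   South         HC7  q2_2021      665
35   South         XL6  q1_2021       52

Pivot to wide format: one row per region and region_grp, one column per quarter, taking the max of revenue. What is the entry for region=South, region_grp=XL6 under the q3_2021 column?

Rows with region=South, region_grp=XL6 and quarter=q3_2021: revenue values are 577, 461, 802.
max(577, 461, 802) = 802.

802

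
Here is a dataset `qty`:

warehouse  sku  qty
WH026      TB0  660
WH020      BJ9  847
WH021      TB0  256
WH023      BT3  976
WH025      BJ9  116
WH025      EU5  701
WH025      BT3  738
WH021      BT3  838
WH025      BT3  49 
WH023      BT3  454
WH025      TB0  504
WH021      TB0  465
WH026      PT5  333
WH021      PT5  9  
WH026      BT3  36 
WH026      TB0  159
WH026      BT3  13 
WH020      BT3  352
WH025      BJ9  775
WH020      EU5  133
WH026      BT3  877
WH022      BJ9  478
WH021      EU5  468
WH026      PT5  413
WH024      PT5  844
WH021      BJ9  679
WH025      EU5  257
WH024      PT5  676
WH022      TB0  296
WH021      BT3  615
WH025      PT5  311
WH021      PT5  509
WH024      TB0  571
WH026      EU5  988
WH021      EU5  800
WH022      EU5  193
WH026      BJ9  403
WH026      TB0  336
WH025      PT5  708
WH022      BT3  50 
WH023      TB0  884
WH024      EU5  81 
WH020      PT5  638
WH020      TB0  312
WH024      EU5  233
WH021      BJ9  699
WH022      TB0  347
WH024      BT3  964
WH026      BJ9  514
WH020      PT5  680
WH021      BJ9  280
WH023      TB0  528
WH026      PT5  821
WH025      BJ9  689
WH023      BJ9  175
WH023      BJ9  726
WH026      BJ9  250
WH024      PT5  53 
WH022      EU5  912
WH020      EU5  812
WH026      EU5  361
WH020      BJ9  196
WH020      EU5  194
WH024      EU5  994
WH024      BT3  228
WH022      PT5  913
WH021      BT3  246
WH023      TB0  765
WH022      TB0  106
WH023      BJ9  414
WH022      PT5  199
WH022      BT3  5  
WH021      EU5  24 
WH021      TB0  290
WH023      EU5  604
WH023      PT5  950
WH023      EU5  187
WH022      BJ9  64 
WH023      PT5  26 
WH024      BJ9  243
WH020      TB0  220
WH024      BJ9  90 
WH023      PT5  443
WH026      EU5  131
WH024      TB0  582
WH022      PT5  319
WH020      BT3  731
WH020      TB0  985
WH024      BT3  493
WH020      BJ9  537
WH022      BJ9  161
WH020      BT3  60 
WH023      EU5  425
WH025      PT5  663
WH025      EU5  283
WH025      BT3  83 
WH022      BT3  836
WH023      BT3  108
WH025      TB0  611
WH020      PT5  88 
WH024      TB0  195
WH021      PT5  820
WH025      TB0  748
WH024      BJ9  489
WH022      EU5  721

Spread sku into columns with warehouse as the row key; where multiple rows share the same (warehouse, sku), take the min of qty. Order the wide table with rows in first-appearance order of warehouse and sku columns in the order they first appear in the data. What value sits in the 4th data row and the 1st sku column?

528

With rows in first-appearance order of warehouse, row 4 is warehouse=WH023. sku columns in first-appearance order: TB0, BJ9, BT3, EU5, PT5; column 1 is TB0.
Long rows with warehouse=WH023, sku=TB0: min(884, 528, 765) = 528.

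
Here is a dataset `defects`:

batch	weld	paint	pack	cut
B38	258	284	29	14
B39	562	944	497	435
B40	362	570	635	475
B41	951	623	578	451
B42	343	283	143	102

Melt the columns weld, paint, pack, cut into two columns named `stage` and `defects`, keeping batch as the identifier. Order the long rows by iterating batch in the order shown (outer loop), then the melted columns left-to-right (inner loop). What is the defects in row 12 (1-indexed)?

475

20 rows total (5 × 4). Row 12: index ⌊(12-1)/4⌋ = 2 into batch → B40; (12-1) mod 4 = 3 into the melted columns → cut.
So row 12 is (B40, cut, 475); defects = 475.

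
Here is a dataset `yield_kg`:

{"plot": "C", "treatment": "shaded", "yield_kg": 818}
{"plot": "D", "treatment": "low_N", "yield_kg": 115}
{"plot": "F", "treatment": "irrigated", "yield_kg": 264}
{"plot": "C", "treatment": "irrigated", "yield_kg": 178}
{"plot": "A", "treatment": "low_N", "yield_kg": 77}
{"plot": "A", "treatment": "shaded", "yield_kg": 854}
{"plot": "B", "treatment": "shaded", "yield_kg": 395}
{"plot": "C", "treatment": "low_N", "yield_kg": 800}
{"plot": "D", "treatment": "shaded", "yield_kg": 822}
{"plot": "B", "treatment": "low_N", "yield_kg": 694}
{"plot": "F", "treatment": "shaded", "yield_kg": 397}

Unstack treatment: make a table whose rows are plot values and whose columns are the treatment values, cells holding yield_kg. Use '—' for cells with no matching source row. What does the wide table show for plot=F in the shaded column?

397

The long row with plot=F, treatment=shaded has yield_kg=397.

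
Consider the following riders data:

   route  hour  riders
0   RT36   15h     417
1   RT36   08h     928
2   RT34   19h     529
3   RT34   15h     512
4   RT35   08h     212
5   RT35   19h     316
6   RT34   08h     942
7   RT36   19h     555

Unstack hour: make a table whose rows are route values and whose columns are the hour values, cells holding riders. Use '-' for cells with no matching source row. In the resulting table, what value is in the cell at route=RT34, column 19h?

529

The long row with route=RT34, hour=19h has riders=529.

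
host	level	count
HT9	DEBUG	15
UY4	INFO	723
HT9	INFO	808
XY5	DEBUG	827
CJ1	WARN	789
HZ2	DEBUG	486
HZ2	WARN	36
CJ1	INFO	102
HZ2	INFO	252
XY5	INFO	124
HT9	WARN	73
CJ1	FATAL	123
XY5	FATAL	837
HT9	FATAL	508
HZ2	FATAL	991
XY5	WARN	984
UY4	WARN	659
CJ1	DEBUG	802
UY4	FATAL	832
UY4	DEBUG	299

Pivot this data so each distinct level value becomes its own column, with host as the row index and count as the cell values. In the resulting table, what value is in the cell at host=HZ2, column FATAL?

Wide layout: rows indexed by host, columns are the 4 distinct level values (DEBUG, INFO, WARN, FATAL).
Cell (host=HZ2, level=FATAL) draws from the long row where host=HZ2 and level=FATAL, which has count=991.

991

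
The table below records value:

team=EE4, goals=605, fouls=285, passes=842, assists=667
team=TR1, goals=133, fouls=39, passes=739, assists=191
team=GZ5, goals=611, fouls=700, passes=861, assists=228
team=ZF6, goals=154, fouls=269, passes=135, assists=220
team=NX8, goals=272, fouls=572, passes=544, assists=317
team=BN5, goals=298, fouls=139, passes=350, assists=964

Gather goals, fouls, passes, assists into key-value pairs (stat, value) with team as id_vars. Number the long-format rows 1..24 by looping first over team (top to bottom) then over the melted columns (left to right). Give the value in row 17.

24 rows total (6 × 4). Row 17: index ⌊(17-1)/4⌋ = 4 into team → NX8; (17-1) mod 4 = 0 into the melted columns → goals.
So row 17 is (NX8, goals, 272); value = 272.

272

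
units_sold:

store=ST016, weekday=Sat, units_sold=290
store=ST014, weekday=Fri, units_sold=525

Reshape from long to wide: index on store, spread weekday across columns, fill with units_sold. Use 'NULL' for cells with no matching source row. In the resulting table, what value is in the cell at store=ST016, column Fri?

NULL

No long-format row has store=ST016 and weekday=Fri, so the cell is NULL.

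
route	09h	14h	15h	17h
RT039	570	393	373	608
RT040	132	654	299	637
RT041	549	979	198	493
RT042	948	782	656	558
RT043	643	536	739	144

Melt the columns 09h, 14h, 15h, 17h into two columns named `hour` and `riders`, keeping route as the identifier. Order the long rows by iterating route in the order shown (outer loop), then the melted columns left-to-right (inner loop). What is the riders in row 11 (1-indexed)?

198

20 rows total (5 × 4). Row 11: index ⌊(11-1)/4⌋ = 2 into route → RT041; (11-1) mod 4 = 2 into the melted columns → 15h.
So row 11 is (RT041, 15h, 198); riders = 198.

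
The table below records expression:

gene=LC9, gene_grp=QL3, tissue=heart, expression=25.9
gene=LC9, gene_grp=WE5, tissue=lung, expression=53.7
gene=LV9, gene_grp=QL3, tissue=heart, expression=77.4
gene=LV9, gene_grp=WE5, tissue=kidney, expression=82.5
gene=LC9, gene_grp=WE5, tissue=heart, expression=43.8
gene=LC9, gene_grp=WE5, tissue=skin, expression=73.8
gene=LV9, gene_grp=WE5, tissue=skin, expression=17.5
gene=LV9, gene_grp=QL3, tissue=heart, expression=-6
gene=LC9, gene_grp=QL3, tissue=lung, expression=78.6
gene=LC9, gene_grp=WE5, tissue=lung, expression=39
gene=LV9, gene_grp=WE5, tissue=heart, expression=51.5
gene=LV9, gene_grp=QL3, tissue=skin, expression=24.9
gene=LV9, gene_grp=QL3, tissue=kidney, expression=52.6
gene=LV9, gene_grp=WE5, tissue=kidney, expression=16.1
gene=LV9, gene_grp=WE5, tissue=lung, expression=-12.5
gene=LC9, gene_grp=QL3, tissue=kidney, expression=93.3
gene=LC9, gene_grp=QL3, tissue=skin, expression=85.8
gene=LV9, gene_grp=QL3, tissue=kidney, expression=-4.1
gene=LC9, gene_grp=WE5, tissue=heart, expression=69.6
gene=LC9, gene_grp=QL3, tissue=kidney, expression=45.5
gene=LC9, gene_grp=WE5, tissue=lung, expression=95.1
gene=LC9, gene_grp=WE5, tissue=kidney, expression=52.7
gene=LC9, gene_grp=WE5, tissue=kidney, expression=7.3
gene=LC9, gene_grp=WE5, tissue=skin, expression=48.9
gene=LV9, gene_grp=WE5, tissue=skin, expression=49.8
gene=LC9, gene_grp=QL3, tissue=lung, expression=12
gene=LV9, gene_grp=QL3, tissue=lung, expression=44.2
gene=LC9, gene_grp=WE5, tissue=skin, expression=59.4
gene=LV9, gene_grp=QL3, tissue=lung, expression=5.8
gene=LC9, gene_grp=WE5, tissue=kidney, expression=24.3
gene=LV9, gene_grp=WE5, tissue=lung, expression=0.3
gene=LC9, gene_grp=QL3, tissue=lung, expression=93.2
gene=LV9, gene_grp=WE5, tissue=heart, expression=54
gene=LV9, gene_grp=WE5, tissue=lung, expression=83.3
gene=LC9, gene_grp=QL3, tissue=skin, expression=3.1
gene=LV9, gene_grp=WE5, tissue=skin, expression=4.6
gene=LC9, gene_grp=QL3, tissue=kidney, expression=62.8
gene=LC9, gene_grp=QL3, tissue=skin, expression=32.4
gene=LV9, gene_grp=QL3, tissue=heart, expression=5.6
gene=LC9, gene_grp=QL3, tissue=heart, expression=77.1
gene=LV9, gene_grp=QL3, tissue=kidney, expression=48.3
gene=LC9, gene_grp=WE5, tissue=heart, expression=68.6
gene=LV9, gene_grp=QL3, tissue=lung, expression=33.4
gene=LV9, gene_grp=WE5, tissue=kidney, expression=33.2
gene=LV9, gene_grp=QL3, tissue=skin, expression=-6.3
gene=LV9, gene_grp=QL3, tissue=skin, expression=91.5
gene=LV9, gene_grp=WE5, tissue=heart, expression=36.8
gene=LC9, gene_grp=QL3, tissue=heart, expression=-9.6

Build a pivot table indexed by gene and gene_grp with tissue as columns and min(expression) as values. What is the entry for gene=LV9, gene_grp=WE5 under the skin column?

4.6

Rows with gene=LV9, gene_grp=WE5 and tissue=skin: expression values are 17.5, 49.8, 4.6.
min(17.5, 49.8, 4.6) = 4.6.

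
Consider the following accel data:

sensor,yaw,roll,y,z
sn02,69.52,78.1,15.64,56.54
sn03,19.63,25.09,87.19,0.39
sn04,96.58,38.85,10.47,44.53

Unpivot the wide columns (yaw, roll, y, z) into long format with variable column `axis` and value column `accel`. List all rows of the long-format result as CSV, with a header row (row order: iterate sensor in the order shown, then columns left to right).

sensor,axis,accel
sn02,yaw,69.52
sn02,roll,78.1
sn02,y,15.64
sn02,z,56.54
sn03,yaw,19.63
sn03,roll,25.09
sn03,y,87.19
sn03,z,0.39
sn04,yaw,96.58
sn04,roll,38.85
sn04,y,10.47
sn04,z,44.53

Each (sensor, column) pair becomes one row: 3 × 4 = 12 rows.
For example, (sn02, yaw) → accel=69.52.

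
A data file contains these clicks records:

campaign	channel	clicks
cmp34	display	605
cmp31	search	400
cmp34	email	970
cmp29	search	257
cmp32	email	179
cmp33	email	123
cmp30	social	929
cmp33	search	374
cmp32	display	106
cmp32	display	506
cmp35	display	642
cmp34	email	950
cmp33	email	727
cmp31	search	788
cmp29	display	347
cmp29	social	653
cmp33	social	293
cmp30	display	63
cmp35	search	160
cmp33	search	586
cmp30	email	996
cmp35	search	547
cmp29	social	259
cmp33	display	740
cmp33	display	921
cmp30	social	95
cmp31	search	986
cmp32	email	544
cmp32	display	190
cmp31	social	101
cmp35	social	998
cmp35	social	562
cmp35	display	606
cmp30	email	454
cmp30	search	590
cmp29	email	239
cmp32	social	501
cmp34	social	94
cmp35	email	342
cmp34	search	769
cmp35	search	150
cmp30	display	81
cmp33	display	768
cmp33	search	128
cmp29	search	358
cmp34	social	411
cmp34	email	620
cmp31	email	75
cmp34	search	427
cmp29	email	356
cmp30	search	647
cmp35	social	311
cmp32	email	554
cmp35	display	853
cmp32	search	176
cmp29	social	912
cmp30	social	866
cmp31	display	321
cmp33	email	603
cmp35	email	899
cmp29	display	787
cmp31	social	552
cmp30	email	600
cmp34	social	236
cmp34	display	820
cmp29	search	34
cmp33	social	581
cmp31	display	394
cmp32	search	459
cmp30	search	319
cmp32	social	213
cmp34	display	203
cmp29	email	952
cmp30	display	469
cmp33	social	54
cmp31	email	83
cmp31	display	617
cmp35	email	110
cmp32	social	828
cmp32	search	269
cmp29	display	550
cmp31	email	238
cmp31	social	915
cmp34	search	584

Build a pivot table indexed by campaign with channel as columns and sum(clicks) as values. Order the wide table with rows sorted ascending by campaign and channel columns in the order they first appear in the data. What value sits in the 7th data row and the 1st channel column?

With rows sorted ascending by campaign, row 7 is campaign=cmp35. channel columns in first-appearance order: display, search, email, social; column 1 is display.
Long rows with campaign=cmp35, channel=display: 642 + 606 + 853 = 2101.

2101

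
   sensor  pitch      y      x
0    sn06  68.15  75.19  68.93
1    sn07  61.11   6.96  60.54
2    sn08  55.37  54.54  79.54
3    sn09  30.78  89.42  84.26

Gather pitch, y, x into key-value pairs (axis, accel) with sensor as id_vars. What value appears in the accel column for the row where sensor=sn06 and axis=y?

Unpivoting turns each (sensor, wide-column) pair into one long row.
The wide cell at row sn06, column y holds 75.19, so the long row (sn06, y) has accel=75.19.

75.19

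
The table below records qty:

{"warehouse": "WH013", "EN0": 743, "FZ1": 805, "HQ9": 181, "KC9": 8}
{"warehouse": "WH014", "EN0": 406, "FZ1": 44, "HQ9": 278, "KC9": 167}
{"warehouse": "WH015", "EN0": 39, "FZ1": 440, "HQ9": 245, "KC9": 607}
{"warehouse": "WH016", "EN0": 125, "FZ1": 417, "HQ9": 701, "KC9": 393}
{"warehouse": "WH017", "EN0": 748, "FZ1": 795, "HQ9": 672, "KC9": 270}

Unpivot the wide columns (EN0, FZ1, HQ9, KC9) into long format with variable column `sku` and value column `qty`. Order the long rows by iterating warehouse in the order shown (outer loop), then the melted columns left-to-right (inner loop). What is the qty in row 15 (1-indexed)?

701

20 rows total (5 × 4). Row 15: index ⌊(15-1)/4⌋ = 3 into warehouse → WH016; (15-1) mod 4 = 2 into the melted columns → HQ9.
So row 15 is (WH016, HQ9, 701); qty = 701.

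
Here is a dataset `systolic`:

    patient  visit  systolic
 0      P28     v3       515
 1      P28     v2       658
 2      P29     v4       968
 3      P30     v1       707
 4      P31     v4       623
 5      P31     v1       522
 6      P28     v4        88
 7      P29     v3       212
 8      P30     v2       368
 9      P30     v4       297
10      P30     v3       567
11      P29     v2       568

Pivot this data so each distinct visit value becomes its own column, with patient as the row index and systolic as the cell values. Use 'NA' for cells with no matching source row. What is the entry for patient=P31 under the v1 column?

The long row with patient=P31, visit=v1 has systolic=522.

522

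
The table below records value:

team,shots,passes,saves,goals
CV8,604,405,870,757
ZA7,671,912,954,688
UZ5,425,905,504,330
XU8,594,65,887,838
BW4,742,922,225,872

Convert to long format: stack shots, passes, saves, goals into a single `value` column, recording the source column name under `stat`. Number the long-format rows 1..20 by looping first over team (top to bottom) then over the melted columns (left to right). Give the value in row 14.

20 rows total (5 × 4). Row 14: index ⌊(14-1)/4⌋ = 3 into team → XU8; (14-1) mod 4 = 1 into the melted columns → passes.
So row 14 is (XU8, passes, 65); value = 65.

65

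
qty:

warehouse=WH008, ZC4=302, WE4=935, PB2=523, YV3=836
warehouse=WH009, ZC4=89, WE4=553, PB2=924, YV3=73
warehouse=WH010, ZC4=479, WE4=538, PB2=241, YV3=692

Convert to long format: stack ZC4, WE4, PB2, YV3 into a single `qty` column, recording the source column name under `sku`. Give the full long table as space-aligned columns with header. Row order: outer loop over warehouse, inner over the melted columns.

warehouse  sku  qty
WH008      ZC4  302
WH008      WE4  935
WH008      PB2  523
WH008      YV3  836
WH009      ZC4  89 
WH009      WE4  553
WH009      PB2  924
WH009      YV3  73 
WH010      ZC4  479
WH010      WE4  538
WH010      PB2  241
WH010      YV3  692

Each (warehouse, column) pair becomes one row: 3 × 4 = 12 rows.
For example, (WH008, ZC4) → qty=302.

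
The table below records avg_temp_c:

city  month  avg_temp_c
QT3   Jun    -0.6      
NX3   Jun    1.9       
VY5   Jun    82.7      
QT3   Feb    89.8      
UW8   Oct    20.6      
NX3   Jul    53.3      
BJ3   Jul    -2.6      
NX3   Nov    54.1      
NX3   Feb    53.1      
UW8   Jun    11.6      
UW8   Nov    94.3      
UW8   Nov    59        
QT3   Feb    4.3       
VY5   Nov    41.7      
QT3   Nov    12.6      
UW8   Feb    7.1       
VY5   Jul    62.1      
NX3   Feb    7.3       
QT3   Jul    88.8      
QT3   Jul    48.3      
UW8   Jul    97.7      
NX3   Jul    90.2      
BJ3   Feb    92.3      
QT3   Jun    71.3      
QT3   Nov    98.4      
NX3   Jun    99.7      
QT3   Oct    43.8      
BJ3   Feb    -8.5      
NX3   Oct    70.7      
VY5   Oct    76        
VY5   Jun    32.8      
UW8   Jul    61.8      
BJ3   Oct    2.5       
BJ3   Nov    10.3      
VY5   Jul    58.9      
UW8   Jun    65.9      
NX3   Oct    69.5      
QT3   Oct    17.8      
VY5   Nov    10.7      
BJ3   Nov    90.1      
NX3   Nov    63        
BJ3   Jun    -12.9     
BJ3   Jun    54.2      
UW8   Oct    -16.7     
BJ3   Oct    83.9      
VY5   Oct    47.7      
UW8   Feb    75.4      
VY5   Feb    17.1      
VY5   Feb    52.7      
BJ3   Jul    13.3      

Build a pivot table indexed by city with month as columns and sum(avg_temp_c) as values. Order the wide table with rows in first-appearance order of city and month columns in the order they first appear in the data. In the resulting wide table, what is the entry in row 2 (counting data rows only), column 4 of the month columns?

With rows in first-appearance order of city, row 2 is city=NX3. month columns in first-appearance order: Jun, Feb, Oct, Jul, Nov; column 4 is Jul.
Long rows with city=NX3, month=Jul: 53.3 + 90.2 = 143.5.

143.5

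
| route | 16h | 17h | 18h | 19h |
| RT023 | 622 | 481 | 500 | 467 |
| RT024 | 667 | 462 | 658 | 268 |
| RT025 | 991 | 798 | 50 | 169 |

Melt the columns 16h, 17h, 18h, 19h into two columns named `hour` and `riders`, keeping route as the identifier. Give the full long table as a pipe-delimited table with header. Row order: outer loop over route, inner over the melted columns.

Each (route, column) pair becomes one row: 3 × 4 = 12 rows.
For example, (RT023, 16h) → riders=622.

| route | hour | riders |
| RT023 | 16h | 622 |
| RT023 | 17h | 481 |
| RT023 | 18h | 500 |
| RT023 | 19h | 467 |
| RT024 | 16h | 667 |
| RT024 | 17h | 462 |
| RT024 | 18h | 658 |
| RT024 | 19h | 268 |
| RT025 | 16h | 991 |
| RT025 | 17h | 798 |
| RT025 | 18h | 50 |
| RT025 | 19h | 169 |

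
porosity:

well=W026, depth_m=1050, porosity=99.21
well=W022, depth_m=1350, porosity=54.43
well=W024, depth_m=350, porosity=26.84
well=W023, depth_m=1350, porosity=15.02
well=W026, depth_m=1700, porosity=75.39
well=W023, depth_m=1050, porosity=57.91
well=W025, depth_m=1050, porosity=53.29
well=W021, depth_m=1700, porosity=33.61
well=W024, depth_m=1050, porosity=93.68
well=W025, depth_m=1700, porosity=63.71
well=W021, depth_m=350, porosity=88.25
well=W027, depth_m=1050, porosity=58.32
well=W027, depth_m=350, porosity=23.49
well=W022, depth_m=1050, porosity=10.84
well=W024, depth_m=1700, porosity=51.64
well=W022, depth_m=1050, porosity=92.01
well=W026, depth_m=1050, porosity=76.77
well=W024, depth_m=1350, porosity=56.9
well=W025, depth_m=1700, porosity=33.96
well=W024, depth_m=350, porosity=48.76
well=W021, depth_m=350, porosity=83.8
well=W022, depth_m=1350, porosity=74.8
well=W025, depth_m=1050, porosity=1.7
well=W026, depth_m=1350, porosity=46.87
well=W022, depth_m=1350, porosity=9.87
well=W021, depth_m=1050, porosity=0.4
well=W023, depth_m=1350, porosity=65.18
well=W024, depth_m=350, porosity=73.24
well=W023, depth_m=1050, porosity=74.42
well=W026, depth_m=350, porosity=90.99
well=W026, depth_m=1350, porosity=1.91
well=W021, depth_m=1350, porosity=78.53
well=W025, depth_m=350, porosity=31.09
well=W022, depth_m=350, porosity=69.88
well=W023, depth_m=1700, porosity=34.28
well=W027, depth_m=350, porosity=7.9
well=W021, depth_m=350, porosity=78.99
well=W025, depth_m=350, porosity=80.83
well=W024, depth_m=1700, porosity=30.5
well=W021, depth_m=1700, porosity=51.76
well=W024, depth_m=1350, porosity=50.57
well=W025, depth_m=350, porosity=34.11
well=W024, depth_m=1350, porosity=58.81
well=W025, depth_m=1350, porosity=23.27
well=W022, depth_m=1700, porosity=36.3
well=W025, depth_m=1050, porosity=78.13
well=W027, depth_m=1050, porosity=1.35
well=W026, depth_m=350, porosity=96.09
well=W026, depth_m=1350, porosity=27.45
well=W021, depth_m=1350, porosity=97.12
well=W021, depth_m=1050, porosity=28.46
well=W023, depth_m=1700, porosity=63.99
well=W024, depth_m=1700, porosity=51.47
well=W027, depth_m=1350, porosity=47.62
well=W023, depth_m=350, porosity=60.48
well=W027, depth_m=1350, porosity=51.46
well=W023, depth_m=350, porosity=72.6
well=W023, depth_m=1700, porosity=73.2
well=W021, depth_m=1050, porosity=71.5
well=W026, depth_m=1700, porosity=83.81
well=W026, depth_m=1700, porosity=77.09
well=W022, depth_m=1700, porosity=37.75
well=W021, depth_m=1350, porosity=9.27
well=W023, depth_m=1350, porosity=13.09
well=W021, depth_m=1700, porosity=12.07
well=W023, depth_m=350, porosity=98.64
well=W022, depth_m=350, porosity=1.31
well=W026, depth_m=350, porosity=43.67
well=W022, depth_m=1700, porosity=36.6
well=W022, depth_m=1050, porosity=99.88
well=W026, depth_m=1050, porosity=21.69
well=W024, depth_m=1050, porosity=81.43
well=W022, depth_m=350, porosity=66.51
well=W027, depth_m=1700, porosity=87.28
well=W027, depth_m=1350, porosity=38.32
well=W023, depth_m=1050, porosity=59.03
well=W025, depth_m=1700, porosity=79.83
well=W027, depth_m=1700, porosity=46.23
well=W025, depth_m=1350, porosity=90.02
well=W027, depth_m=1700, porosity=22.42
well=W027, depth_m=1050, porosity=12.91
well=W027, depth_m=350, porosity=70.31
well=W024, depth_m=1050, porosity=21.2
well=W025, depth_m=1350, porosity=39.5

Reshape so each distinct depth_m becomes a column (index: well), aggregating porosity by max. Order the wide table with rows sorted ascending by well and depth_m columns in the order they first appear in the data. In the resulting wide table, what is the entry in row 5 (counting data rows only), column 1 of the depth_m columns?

78.13

With rows sorted ascending by well, row 5 is well=W025. depth_m columns in first-appearance order: 1050, 1350, 350, 1700; column 1 is 1050.
Long rows with well=W025, depth_m=1050: max(53.29, 1.7, 78.13) = 78.13.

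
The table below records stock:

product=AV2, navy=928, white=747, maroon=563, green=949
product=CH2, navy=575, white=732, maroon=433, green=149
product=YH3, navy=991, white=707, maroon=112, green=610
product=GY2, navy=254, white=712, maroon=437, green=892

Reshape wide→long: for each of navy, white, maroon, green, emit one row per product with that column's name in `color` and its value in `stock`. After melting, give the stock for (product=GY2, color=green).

892

Unpivoting turns each (product, wide-column) pair into one long row.
The wide cell at row GY2, column green holds 892, so the long row (GY2, green) has stock=892.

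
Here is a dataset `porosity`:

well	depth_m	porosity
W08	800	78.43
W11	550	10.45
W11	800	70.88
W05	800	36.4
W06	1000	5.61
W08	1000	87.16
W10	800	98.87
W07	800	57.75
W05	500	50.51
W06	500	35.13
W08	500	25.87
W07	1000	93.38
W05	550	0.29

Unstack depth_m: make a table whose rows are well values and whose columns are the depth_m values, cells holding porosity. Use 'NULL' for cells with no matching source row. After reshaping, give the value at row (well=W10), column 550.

No long-format row has well=W10 and depth_m=550, so the cell is NULL.

NULL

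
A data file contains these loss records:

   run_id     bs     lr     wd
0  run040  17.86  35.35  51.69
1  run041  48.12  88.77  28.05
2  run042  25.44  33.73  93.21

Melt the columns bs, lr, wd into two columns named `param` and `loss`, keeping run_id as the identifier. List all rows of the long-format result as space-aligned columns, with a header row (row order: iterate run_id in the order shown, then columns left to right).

run_id  param  loss 
run040  bs     17.86
run040  lr     35.35
run040  wd     51.69
run041  bs     48.12
run041  lr     88.77
run041  wd     28.05
run042  bs     25.44
run042  lr     33.73
run042  wd     93.21

Each (run_id, column) pair becomes one row: 3 × 3 = 9 rows.
For example, (run040, bs) → loss=17.86.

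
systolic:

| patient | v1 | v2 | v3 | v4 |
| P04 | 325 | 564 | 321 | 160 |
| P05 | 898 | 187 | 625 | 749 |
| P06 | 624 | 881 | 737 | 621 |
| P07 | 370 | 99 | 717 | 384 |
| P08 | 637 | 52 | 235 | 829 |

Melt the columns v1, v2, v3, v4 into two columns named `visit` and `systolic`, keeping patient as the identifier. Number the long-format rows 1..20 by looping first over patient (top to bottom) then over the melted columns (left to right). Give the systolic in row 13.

20 rows total (5 × 4). Row 13: index ⌊(13-1)/4⌋ = 3 into patient → P07; (13-1) mod 4 = 0 into the melted columns → v1.
So row 13 is (P07, v1, 370); systolic = 370.

370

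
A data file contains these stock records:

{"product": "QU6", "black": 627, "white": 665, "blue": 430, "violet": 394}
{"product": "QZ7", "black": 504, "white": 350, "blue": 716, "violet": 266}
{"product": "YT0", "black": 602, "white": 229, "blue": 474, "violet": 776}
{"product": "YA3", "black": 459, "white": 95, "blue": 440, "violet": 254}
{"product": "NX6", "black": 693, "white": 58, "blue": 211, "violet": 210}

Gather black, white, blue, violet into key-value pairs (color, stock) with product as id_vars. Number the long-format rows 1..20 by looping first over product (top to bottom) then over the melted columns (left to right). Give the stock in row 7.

716

20 rows total (5 × 4). Row 7: index ⌊(7-1)/4⌋ = 1 into product → QZ7; (7-1) mod 4 = 2 into the melted columns → blue.
So row 7 is (QZ7, blue, 716); stock = 716.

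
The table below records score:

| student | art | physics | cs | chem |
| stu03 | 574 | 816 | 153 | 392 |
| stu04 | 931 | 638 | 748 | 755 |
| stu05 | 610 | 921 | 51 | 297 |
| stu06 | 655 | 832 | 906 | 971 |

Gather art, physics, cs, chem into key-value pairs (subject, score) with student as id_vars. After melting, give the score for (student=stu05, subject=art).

610

Unpivoting turns each (student, wide-column) pair into one long row.
The wide cell at row stu05, column art holds 610, so the long row (stu05, art) has score=610.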